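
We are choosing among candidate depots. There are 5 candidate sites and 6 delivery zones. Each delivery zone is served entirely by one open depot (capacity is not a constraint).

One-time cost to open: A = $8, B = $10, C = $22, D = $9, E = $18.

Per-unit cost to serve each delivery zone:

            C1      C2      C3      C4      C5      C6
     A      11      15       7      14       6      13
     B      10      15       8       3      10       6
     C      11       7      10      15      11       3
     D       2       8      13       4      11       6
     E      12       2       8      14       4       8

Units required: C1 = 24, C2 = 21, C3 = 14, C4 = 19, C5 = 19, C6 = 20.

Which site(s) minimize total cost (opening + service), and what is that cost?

Open A, B, C, D and E; minimum total cost 448.

For any fixed open set, each delivery zone goes to its cheapest open site; total = fixed + service.
{A, B, C, D, E}: C1→D 2·24=48, C2→E 2·21=42, C3→A 7·14=98, C4→B 3·19=57, C5→E 4·19=76, C6→C 3·20=60. Service 381; fixed 67; total 448.
{B, C, D, E}: service 395 + fixed 59 = 454
{A, C, D, E}: service 400 + fixed 57 = 457
{A}: service 1317 + fixed 8 = 1325
No other subset beats 448.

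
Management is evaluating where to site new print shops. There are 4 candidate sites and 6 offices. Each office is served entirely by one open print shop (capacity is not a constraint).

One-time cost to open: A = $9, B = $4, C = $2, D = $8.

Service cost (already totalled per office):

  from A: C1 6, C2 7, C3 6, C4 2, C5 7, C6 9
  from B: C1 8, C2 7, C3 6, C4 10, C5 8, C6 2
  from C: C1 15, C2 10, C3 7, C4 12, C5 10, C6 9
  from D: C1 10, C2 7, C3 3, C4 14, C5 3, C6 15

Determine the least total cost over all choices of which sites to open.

For any fixed open set, each office goes to its cheapest open site; total = fixed + service.
{A, B}: C1→A 6, C2→A 7, C3→A 6, C4→A 2, C5→A 7, C6→B 2. Service 30; fixed 13; total 43.
{A, B, D}: C1→A 6, C2→A 7, C3→D 3, C4→A 2, C5→D 3, C6→B 2. Service 23; fixed 21; total 44.
{A, B, C}: C1→A 6, C2→A 7, C3→A 6, C4→A 2, C5→A 7, C6→B 2. Service 30; fixed 15; total 45.
{A, B, C, D}: service 23 + fixed 23 = 46
No other subset beats 43.

Minimum total cost: 43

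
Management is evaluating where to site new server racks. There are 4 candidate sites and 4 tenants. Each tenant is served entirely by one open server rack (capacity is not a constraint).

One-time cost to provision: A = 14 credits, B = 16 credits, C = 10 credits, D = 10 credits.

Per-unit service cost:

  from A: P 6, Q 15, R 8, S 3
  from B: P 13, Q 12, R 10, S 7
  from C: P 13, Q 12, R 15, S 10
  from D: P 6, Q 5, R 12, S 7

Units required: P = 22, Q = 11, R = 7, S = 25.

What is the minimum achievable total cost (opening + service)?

For any fixed open set, each tenant goes to its cheapest open site; total = fixed + service.
{A, D}: P→A 6·22=132, Q→D 5·11=55, R→A 8·7=56, S→A 3·25=75. Service 318; fixed 24; total 342.
{A, C, D}: service 318 + fixed 34 = 352
{A, B, D}: service 318 + fixed 40 = 358
{A, B, C, D}: service 318 + fixed 50 = 368
No other subset beats 342.

Minimum total cost: 342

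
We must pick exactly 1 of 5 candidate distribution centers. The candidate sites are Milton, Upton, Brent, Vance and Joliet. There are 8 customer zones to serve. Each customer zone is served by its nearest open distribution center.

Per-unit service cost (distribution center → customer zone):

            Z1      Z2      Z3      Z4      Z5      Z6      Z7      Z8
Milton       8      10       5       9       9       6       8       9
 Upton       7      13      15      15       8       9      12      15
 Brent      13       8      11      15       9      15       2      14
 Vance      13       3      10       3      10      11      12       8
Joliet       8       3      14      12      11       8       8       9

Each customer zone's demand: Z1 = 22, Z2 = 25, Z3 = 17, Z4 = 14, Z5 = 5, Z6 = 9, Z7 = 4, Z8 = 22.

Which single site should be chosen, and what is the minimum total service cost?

With exactly 1 open, each customer zone uses its cheapest among the chosen.
{Vance}: Z1→Vance 13·22=286, Z2→Vance 3·25=75, Z3→Vance 10·17=170, Z4→Vance 3·14=42, Z5→Vance 10·5=50, Z6→Vance 11·9=99, Z7→Vance 12·4=48, Z8→Vance 8·22=176. Service cost 946.
{Milton}: service cost 966
{Joliet}: service cost 1014
Among all 5 size-1 choices, {Vance} is lowest.

Choose Vance only; total service cost 946.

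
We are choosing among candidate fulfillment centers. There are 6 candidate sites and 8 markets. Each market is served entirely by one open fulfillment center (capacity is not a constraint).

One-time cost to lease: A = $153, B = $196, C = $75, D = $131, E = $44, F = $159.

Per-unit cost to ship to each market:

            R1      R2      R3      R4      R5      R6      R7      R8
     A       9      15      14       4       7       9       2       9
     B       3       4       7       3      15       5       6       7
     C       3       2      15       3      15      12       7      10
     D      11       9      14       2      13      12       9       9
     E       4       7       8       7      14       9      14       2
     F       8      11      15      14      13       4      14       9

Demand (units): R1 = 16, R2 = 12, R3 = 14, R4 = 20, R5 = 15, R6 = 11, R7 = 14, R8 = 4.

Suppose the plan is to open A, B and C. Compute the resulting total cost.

Total cost: 870

Each market is assigned to its cheapest site among the open ones.
{A, B, C}: R1→B 3·16=48, R2→C 2·12=24, R3→B 7·14=98, R4→B 3·20=60, R5→A 7·15=105, R6→B 5·11=55, R7→A 2·14=28, R8→B 7·4=28. Service 446; fixed 424; total 870.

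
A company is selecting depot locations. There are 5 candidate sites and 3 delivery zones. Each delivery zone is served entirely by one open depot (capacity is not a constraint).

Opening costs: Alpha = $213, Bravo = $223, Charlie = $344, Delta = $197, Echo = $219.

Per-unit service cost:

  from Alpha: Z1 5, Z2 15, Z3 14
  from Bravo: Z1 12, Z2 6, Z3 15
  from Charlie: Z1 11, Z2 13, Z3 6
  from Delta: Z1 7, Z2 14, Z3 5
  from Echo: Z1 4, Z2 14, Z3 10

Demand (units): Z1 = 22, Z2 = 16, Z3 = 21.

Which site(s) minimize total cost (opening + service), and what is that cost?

Open Delta only; minimum total cost 680.

For any fixed open set, each delivery zone goes to its cheapest open site; total = fixed + service.
{Delta}: Z1→Delta 7·22=154, Z2→Delta 14·16=224, Z3→Delta 5·21=105. Service 483; fixed 197; total 680.
{Echo}: Z1→Echo 4·22=88, Z2→Echo 14·16=224, Z3→Echo 10·21=210. Service 522; fixed 219; total 741.
{Bravo, Delta}: service 355 + fixed 420 = 775
{Alpha, Bravo, Charlie, Delta, Echo}: service 289 + fixed 1196 = 1485
No other subset beats 680.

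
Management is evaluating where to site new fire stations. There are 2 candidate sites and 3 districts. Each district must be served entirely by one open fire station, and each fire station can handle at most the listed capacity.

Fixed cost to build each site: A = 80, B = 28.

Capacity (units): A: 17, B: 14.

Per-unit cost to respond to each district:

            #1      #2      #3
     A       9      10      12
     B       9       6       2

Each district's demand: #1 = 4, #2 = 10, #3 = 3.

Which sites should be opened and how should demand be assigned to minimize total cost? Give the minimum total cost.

Open {A, B}: #1→A 9·4=36, #2→B 6·10=60, #3→B 2·3=6.
Loads: A carries 4/17, B carries 13/14. Service 102; fixed 108; total 210.
Next best feasible plan costs 240.

Minimum total cost: 210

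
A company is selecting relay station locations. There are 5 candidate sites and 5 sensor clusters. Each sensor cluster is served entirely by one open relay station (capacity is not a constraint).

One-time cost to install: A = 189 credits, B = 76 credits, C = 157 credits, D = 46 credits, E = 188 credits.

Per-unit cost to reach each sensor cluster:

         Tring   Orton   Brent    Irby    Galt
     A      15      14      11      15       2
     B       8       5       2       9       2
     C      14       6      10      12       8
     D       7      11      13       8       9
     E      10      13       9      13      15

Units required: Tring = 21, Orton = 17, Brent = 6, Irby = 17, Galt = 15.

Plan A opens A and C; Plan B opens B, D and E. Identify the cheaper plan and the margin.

Plan B is cheaper by 316.

Plan A: {A, C}: Tring→C 14·21=294, Orton→C 6·17=102, Brent→C 10·6=60, Irby→C 12·17=204, Galt→A 2·15=30. Service 690; fixed 346; total 1036.
Plan B: {B, D, E}: Tring→D 7·21=147, Orton→B 5·17=85, Brent→B 2·6=12, Irby→D 8·17=136, Galt→B 2·15=30. Service 410; fixed 310; total 720.
Difference: |1036 − 720| = 316.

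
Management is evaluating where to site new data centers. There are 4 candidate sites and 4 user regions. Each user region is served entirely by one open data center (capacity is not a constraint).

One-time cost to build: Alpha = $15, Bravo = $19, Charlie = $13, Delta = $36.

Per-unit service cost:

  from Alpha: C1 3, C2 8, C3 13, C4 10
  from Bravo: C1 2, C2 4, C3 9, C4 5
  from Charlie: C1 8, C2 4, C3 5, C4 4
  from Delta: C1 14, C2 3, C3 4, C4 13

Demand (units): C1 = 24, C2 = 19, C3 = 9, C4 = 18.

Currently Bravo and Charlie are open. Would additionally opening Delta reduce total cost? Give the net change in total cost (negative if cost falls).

Current service cost with {Bravo, Charlie}: 241.
Adding Delta: each user region re-picks its cheapest; new service cost 213, saving 28.
Extra fixed cost: 36. Net change = 36 − 28 = 8.
(Totals: 273 → 281.)

No — net change +8 (cost rises by 8).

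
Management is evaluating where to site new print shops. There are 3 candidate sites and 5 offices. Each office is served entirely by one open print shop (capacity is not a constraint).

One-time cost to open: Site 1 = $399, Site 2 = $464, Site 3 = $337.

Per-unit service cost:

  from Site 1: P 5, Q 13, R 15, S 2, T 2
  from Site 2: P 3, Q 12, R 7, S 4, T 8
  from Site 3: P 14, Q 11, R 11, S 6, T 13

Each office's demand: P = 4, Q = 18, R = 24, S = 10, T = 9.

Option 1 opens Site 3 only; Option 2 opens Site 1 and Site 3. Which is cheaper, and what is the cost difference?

Option 1: {Site 3}: P→Site 3 14·4=56, Q→Site 3 11·18=198, R→Site 3 11·24=264, S→Site 3 6·10=60, T→Site 3 13·9=117. Service 695; fixed 337; total 1032.
Option 2: {Site 1, Site 3}: P→Site 1 5·4=20, Q→Site 3 11·18=198, R→Site 3 11·24=264, S→Site 1 2·10=20, T→Site 1 2·9=18. Service 520; fixed 736; total 1256.
Difference: |1032 − 1256| = 224.

Option 1 is cheaper by 224.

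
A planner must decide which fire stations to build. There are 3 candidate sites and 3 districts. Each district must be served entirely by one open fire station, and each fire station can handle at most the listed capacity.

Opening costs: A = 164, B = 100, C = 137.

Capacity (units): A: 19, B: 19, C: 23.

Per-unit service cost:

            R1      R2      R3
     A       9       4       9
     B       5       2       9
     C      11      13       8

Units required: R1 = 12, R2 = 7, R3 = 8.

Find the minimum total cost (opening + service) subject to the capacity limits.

Open {B, C}: R1→B 5·12=60, R2→B 2·7=14, R3→C 8·8=64.
Loads: B carries 19/19, C carries 8/23. Service 138; fixed 237; total 375.
Next best feasible plan costs 410.

Minimum total cost: 375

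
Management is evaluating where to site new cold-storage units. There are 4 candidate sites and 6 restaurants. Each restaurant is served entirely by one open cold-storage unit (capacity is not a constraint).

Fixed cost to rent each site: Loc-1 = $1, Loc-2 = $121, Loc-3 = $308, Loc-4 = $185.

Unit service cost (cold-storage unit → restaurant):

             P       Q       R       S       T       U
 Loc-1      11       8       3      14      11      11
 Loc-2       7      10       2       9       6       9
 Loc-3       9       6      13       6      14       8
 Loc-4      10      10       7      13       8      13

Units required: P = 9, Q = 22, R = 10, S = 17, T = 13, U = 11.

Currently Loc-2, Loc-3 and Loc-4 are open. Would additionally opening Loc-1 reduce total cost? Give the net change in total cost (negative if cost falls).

No — net change +1 (cost rises by 1).

Current service cost with {Loc-2, Loc-3, Loc-4}: 483.
Adding Loc-1: each restaurant re-picks its cheapest; new service cost 483, saving 0.
Extra fixed cost: 1. Net change = 1 − 0 = 1.
(Totals: 1097 → 1098.)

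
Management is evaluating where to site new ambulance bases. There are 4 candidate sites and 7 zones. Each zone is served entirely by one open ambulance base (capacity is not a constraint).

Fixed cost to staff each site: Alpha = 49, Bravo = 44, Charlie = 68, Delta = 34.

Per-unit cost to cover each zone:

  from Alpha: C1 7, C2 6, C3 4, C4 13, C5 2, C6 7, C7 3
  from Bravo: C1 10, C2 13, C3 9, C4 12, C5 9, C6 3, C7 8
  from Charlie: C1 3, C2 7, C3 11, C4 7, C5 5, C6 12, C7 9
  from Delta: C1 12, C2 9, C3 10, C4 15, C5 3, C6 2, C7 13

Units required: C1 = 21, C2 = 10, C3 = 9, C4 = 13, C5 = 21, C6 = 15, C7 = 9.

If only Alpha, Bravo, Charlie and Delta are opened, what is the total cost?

Total cost: 544

Each zone is assigned to its cheapest site among the open ones.
{Alpha, Bravo, Charlie, Delta}: C1→Charlie 3·21=63, C2→Alpha 6·10=60, C3→Alpha 4·9=36, C4→Charlie 7·13=91, C5→Alpha 2·21=42, C6→Delta 2·15=30, C7→Alpha 3·9=27. Service 349; fixed 195; total 544.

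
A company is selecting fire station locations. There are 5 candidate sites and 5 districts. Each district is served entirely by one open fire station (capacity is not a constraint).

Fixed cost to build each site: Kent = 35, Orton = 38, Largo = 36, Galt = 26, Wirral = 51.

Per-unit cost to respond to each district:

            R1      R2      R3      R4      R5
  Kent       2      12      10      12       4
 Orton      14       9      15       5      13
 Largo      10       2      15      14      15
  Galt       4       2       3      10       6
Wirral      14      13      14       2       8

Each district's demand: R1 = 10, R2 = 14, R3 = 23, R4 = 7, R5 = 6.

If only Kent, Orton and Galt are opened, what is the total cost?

Total cost: 275

Each district is assigned to its cheapest site among the open ones.
{Kent, Orton, Galt}: R1→Kent 2·10=20, R2→Galt 2·14=28, R3→Galt 3·23=69, R4→Orton 5·7=35, R5→Kent 4·6=24. Service 176; fixed 99; total 275.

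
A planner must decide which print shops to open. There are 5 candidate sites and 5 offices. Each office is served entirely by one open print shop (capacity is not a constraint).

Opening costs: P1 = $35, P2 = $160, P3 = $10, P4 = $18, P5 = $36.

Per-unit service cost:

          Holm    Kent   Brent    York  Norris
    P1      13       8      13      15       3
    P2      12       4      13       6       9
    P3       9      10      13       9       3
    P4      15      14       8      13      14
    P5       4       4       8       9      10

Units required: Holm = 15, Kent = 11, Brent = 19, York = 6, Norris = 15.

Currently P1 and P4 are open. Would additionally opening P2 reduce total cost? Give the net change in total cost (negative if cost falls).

No — net change +59 (cost rises by 59).

Current service cost with {P1, P4}: 558.
Adding P2: each office re-picks its cheapest; new service cost 457, saving 101.
Extra fixed cost: 160. Net change = 160 − 101 = 59.
(Totals: 611 → 670.)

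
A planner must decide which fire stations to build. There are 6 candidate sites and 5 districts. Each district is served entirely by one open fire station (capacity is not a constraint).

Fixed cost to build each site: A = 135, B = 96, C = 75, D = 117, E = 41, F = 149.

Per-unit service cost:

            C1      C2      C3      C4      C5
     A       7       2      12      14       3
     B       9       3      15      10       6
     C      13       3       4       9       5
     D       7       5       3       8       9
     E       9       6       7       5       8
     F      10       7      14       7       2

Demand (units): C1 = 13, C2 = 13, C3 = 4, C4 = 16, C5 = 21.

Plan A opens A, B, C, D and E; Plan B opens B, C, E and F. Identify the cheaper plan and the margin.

Plan B is cheaper by 81.

Plan A: {A, B, C, D, E}: C1→A 7·13=91, C2→A 2·13=26, C3→D 3·4=12, C4→E 5·16=80, C5→A 3·21=63. Service 272; fixed 464; total 736.
Plan B: {B, C, E, F}: C1→B 9·13=117, C2→B 3·13=39, C3→C 4·4=16, C4→E 5·16=80, C5→F 2·21=42. Service 294; fixed 361; total 655.
Difference: |736 − 655| = 81.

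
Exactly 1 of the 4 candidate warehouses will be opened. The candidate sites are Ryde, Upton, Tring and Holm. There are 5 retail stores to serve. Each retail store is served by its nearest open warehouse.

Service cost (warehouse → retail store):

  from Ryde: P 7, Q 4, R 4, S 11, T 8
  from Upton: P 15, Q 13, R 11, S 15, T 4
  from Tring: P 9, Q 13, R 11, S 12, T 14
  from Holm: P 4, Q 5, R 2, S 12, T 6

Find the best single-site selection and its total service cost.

With exactly 1 open, each retail store uses its cheapest among the chosen.
{Holm}: P→Holm 4, Q→Holm 5, R→Holm 2, S→Holm 12, T→Holm 6. Service cost 29.
{Ryde}: service cost 34
{Upton}: service cost 58
Among all 4 size-1 choices, {Holm} is lowest.

Choose Holm only; total service cost 29.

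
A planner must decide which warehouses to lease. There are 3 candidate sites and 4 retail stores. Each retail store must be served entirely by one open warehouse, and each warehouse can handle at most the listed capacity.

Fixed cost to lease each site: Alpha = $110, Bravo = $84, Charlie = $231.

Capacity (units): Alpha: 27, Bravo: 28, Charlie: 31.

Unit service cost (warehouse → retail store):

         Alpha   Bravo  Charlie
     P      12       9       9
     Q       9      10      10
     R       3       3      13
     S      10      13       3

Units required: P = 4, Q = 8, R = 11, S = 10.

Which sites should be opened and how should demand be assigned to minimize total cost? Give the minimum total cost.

Minimum total cost: 435

Open {Alpha, Bravo}: P→Bravo 9·4=36, Q→Alpha 9·8=72, R→Bravo 3·11=33, S→Alpha 10·10=100.
Loads: Alpha carries 18/27, Bravo carries 15/28. Service 241; fixed 194; total 435.
Next best feasible plan costs 443.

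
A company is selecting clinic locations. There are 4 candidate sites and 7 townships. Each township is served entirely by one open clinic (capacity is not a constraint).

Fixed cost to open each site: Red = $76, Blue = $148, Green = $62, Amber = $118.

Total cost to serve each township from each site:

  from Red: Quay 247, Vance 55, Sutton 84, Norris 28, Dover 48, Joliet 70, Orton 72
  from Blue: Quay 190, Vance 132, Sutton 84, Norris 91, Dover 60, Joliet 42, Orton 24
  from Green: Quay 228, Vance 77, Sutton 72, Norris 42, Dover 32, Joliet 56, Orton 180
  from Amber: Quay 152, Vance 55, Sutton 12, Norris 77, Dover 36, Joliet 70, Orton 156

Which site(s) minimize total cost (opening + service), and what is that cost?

Open Red and Amber; minimum total cost 619.

For any fixed open set, each township goes to its cheapest open site; total = fixed + service.
{Red, Amber}: Quay→Amber 152, Vance→Red 55, Sutton→Amber 12, Norris→Red 28, Dover→Amber 36, Joliet→Red 70, Orton→Red 72. Service 425; fixed 194; total 619.
{Red, Green, Amber}: service 407 + fixed 256 = 663
{Blue, Amber}: Quay→Amber 152, Vance→Amber 55, Sutton→Amber 12, Norris→Amber 77, Dover→Amber 36, Joliet→Blue 42, Orton→Blue 24. Service 398; fixed 266; total 664.
{Red, Blue, Green, Amber}: service 345 + fixed 404 = 749
No other subset beats 619.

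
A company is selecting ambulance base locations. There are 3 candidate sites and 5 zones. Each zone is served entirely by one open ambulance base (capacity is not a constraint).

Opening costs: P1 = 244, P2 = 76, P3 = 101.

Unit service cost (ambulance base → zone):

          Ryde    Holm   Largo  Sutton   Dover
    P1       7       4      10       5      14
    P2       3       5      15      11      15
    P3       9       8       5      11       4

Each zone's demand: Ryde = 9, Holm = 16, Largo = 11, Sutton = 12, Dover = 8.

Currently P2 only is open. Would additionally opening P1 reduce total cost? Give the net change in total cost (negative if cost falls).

Current service cost with {P2}: 524.
Adding P1: each zone re-picks its cheapest; new service cost 373, saving 151.
Extra fixed cost: 244. Net change = 244 − 151 = 93.
(Totals: 600 → 693.)

No — net change +93 (cost rises by 93).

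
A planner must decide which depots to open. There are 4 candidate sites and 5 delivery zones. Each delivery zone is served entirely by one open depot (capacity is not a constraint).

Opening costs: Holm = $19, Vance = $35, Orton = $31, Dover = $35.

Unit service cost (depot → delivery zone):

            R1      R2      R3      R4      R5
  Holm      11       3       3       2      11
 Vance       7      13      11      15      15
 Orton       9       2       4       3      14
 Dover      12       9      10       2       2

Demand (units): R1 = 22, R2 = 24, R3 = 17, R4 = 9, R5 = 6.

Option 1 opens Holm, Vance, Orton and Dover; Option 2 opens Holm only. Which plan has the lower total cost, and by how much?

Option 1 is cheaper by 65.

Option 1: {Holm, Vance, Orton, Dover}: R1→Vance 7·22=154, R2→Orton 2·24=48, R3→Holm 3·17=51, R4→Holm 2·9=18, R5→Dover 2·6=12. Service 283; fixed 120; total 403.
Option 2: {Holm}: R1→Holm 11·22=242, R2→Holm 3·24=72, R3→Holm 3·17=51, R4→Holm 2·9=18, R5→Holm 11·6=66. Service 449; fixed 19; total 468.
Difference: |403 − 468| = 65.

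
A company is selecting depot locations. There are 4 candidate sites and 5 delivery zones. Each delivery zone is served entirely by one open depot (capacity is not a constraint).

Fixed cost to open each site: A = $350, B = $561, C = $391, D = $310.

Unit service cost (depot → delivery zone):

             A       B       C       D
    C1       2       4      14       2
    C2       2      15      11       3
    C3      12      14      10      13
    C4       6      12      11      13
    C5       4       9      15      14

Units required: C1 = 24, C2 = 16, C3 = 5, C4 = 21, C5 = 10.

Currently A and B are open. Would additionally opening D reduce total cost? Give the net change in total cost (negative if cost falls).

No — net change +310 (cost rises by 310).

Current service cost with {A, B}: 306.
Adding D: each delivery zone re-picks its cheapest; new service cost 306, saving 0.
Extra fixed cost: 310. Net change = 310 − 0 = 310.
(Totals: 1217 → 1527.)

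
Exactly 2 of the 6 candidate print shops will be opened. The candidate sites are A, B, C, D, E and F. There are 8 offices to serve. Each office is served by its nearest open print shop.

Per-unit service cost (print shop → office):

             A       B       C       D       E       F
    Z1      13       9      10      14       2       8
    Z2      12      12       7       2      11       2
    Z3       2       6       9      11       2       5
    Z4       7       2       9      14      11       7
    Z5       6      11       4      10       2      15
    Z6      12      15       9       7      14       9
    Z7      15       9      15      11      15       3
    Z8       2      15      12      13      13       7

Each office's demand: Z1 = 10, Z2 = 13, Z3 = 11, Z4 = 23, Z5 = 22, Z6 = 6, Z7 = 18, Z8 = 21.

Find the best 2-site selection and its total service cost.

With exactly 2 open, each office uses its cheapest among the chosen.
{E, F}: Z1→E 2·10=20, Z2→F 2·13=26, Z3→E 2·11=22, Z4→F 7·23=161, Z5→E 2·22=44, Z6→F 9·6=54, Z7→F 3·18=54, Z8→F 7·21=147. Service cost 528.
{A, F}: service cost 571
{C, F}: service cost 665
Among all 15 size-2 choices, {E, F} is lowest.

Choose E and F; total service cost 528.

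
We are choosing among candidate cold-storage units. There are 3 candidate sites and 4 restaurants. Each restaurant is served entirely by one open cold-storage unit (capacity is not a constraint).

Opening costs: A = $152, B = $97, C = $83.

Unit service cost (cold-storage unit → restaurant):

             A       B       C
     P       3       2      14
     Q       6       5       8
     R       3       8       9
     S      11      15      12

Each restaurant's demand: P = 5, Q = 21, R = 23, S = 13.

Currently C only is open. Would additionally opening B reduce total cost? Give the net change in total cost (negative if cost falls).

Yes — net change −49 (cost falls by 49).

Current service cost with {C}: 601.
Adding B: each restaurant re-picks its cheapest; new service cost 455, saving 146.
Extra fixed cost: 97. Net change = 97 − 146 = -49.
(Totals: 684 → 635.)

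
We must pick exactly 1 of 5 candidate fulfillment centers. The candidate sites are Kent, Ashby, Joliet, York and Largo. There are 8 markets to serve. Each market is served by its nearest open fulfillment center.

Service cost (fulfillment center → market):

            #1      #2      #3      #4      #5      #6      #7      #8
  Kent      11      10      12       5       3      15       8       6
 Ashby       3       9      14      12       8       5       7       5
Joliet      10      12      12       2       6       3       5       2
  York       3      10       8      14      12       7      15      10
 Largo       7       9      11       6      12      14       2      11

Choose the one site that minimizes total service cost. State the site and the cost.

With exactly 1 open, each market uses its cheapest among the chosen.
{Joliet}: #1→Joliet 10, #2→Joliet 12, #3→Joliet 12, #4→Joliet 2, #5→Joliet 6, #6→Joliet 3, #7→Joliet 5, #8→Joliet 2. Service cost 52.
{Ashby}: service cost 63
{Kent}: service cost 70
Among all 5 size-1 choices, {Joliet} is lowest.

Choose Joliet only; total service cost 52.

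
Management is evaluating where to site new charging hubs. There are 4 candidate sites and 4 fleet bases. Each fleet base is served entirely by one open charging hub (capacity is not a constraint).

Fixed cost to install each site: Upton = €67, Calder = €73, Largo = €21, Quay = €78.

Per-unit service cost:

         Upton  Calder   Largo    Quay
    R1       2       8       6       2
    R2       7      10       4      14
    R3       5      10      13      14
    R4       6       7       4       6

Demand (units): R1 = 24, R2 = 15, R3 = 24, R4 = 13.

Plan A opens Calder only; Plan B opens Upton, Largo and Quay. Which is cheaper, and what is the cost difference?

Plan B is cheaper by 300.

Plan A: {Calder}: R1→Calder 8·24=192, R2→Calder 10·15=150, R3→Calder 10·24=240, R4→Calder 7·13=91. Service 673; fixed 73; total 746.
Plan B: {Upton, Largo, Quay}: R1→Upton 2·24=48, R2→Largo 4·15=60, R3→Upton 5·24=120, R4→Largo 4·13=52. Service 280; fixed 166; total 446.
Difference: |746 − 446| = 300.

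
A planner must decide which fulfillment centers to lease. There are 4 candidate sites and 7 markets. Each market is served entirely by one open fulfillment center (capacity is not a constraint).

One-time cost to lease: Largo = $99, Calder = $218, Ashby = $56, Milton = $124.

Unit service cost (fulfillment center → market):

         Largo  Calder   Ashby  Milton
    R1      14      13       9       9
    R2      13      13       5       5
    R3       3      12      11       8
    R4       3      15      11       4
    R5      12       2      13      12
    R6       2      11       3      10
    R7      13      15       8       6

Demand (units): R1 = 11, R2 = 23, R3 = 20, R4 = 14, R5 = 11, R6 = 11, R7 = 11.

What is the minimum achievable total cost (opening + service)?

Minimum total cost: 713

For any fixed open set, each market goes to its cheapest open site; total = fixed + service.
{Largo, Ashby}: R1→Ashby 9·11=99, R2→Ashby 5·23=115, R3→Largo 3·20=60, R4→Largo 3·14=42, R5→Largo 12·11=132, R6→Largo 2·11=22, R7→Ashby 8·11=88. Service 558; fixed 155; total 713.
{Largo, Milton}: R1→Milton 9·11=99, R2→Milton 5·23=115, R3→Largo 3·20=60, R4→Largo 3·14=42, R5→Largo 12·11=132, R6→Largo 2·11=22, R7→Milton 6·11=66. Service 536; fixed 223; total 759.
{Largo, Ashby, Milton}: R1→Ashby 9·11=99, R2→Ashby 5·23=115, R3→Largo 3·20=60, R4→Largo 3·14=42, R5→Largo 12·11=132, R6→Largo 2·11=22, R7→Milton 6·11=66. Service 536; fixed 279; total 815.
{Largo, Calder, Ashby, Milton}: service 426 + fixed 497 = 923
(All 15 nonempty subsets were checked; Largo and Ashby is lowest.)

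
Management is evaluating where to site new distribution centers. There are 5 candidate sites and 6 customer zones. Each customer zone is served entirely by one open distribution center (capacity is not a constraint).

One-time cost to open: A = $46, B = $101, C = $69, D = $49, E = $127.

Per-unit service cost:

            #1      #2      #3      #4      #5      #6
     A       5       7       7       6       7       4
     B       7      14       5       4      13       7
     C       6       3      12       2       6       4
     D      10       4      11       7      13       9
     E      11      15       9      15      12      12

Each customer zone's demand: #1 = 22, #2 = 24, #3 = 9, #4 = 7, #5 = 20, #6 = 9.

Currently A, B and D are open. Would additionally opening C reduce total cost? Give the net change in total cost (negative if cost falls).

No — net change +11 (cost rises by 11).

Current service cost with {A, B, D}: 455.
Adding C: each customer zone re-picks its cheapest; new service cost 397, saving 58.
Extra fixed cost: 69. Net change = 69 − 58 = 11.
(Totals: 651 → 662.)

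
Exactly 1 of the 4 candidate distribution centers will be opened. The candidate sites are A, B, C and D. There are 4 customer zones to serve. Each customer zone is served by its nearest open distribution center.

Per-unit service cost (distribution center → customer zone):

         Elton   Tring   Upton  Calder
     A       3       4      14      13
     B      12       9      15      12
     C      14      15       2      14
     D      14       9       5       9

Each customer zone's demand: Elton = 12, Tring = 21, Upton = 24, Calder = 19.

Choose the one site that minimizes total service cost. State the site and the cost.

Choose D only; total service cost 648.

With exactly 1 open, each customer zone uses its cheapest among the chosen.
{D}: Elton→D 14·12=168, Tring→D 9·21=189, Upton→D 5·24=120, Calder→D 9·19=171. Service cost 648.
{A}: service cost 703
{C}: service cost 797
Among all 4 size-1 choices, {D} is lowest.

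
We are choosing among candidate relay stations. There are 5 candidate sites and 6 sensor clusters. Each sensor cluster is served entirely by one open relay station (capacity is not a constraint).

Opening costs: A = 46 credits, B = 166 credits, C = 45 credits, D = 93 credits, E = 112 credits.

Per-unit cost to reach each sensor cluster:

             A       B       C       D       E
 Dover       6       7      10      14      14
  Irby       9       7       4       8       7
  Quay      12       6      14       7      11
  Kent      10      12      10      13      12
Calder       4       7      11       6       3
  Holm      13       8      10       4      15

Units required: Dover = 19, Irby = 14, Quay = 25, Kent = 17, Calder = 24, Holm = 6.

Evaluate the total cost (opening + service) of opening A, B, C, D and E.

Total cost: 1048

Each sensor cluster is assigned to its cheapest site among the open ones.
{A, B, C, D, E}: Dover→A 6·19=114, Irby→C 4·14=56, Quay→B 6·25=150, Kent→A 10·17=170, Calder→E 3·24=72, Holm→D 4·6=24. Service 586; fixed 462; total 1048.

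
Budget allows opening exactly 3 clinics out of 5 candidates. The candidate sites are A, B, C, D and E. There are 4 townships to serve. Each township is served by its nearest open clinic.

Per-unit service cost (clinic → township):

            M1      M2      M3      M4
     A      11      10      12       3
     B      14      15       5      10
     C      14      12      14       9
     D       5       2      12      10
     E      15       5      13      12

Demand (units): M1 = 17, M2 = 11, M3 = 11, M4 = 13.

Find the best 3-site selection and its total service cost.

With exactly 3 open, each township uses its cheapest among the chosen.
{A, B, D}: M1→D 5·17=85, M2→D 2·11=22, M3→B 5·11=55, M4→A 3·13=39. Service cost 201.
{A, C, D}: service cost 278
{A, D, E}: service cost 278
Among all 10 size-3 choices, {A, B, D} is lowest.

Choose A, B and D; total service cost 201.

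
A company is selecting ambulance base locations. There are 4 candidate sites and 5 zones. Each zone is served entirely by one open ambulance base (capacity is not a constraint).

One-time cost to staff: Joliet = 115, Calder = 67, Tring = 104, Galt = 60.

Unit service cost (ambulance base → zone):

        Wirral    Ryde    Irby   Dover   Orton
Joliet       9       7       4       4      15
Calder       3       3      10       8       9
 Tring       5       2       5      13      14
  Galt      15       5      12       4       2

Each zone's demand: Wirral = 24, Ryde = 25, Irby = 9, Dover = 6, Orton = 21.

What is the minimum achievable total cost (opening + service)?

Minimum total cost: 430

For any fixed open set, each zone goes to its cheapest open site; total = fixed + service.
{Calder, Galt}: Wirral→Calder 3·24=72, Ryde→Calder 3·25=75, Irby→Calder 10·9=90, Dover→Galt 4·6=24, Orton→Galt 2·21=42. Service 303; fixed 127; total 430.
{Tring, Galt}: service 281 + fixed 164 = 445
{Calder, Tring, Galt}: Wirral→Calder 3·24=72, Ryde→Tring 2·25=50, Irby→Tring 5·9=45, Dover→Galt 4·6=24, Orton→Galt 2·21=42. Service 233; fixed 231; total 464.
{Joliet, Calder, Tring, Galt}: service 224 + fixed 346 = 570
No other subset beats 430.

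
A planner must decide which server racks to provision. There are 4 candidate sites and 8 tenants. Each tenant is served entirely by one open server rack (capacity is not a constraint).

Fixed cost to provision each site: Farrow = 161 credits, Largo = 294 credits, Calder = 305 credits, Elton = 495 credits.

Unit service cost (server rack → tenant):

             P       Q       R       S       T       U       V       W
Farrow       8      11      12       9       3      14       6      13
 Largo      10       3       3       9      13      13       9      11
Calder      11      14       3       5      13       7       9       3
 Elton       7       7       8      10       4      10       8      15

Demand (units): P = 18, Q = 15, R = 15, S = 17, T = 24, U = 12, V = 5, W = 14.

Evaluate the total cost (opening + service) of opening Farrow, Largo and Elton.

Total cost: 1695

Each tenant is assigned to its cheapest site among the open ones.
{Farrow, Largo, Elton}: P→Elton 7·18=126, Q→Largo 3·15=45, R→Largo 3·15=45, S→Farrow 9·17=153, T→Farrow 3·24=72, U→Elton 10·12=120, V→Farrow 6·5=30, W→Largo 11·14=154. Service 745; fixed 950; total 1695.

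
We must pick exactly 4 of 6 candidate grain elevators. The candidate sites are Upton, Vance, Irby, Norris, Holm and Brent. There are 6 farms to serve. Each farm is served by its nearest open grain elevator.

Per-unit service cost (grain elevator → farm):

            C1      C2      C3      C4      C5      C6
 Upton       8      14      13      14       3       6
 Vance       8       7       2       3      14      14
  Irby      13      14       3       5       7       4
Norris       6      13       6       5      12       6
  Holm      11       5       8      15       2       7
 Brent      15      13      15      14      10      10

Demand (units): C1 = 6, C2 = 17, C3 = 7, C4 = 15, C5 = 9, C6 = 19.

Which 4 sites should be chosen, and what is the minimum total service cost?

Choose Vance, Irby, Norris and Holm; total service cost 274.

With exactly 4 open, each farm uses its cheapest among the chosen.
{Vance, Irby, Norris, Holm}: C1→Norris 6·6=36, C2→Holm 5·17=85, C3→Vance 2·7=14, C4→Vance 3·15=45, C5→Holm 2·9=18, C6→Irby 4·19=76. Service cost 274.
{Upton, Vance, Irby, Holm}: service cost 286
{Vance, Irby, Holm, Brent}: service cost 286
Among all 15 size-4 choices, {Vance, Irby, Norris, Holm} is lowest.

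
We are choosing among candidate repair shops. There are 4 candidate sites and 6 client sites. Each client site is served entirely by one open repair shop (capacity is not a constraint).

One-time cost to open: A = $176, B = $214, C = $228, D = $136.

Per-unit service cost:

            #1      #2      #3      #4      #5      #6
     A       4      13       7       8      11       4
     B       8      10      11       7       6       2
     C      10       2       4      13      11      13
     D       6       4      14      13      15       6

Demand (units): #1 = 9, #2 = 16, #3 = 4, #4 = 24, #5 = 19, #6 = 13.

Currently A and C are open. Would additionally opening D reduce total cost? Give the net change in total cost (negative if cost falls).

Current service cost with {A, C}: 537.
Adding D: each client site re-picks its cheapest; new service cost 537, saving 0.
Extra fixed cost: 136. Net change = 136 − 0 = 136.
(Totals: 941 → 1077.)

No — net change +136 (cost rises by 136).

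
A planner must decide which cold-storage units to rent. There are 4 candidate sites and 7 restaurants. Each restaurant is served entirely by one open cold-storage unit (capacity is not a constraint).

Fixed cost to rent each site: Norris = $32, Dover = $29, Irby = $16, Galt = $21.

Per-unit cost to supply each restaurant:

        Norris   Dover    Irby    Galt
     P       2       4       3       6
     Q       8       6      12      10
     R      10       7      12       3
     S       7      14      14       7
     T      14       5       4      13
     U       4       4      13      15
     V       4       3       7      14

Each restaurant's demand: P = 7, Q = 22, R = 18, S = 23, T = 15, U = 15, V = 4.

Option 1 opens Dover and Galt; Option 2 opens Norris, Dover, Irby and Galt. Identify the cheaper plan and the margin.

Option 1 is cheaper by 19.

Option 1: {Dover, Galt}: P→Dover 4·7=28, Q→Dover 6·22=132, R→Galt 3·18=54, S→Galt 7·23=161, T→Dover 5·15=75, U→Dover 4·15=60, V→Dover 3·4=12. Service 522; fixed 50; total 572.
Option 2: {Norris, Dover, Irby, Galt}: P→Norris 2·7=14, Q→Dover 6·22=132, R→Galt 3·18=54, S→Norris 7·23=161, T→Irby 4·15=60, U→Norris 4·15=60, V→Dover 3·4=12. Service 493; fixed 98; total 591.
Difference: |572 − 591| = 19.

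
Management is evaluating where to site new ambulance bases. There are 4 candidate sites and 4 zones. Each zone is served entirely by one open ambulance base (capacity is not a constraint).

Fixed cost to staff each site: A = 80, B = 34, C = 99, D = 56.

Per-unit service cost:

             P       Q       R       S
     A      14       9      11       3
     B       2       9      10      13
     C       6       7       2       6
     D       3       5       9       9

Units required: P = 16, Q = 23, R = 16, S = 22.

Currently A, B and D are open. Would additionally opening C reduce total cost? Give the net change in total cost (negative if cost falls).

Yes — net change −13 (cost falls by 13).

Current service cost with {A, B, D}: 357.
Adding C: each zone re-picks its cheapest; new service cost 245, saving 112.
Extra fixed cost: 99. Net change = 99 − 112 = -13.
(Totals: 527 → 514.)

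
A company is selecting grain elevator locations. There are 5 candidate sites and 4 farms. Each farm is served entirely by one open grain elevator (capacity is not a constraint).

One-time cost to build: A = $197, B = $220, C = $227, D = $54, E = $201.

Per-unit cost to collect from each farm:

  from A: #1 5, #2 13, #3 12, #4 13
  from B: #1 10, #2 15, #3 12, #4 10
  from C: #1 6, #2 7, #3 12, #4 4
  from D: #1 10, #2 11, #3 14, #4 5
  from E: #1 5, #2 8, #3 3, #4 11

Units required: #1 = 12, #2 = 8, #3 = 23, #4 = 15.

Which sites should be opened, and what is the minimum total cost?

For any fixed open set, each farm goes to its cheapest open site; total = fixed + service.
{D, E}: #1→E 5·12=60, #2→E 8·8=64, #3→E 3·23=69, #4→D 5·15=75. Service 268; fixed 255; total 523.
{E}: service 358 + fixed 201 = 559
{D}: service 605 + fixed 54 = 659
{A, B, C, D, E}: service 245 + fixed 899 = 1144
No other subset beats 523.

Open D and E; minimum total cost 523.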